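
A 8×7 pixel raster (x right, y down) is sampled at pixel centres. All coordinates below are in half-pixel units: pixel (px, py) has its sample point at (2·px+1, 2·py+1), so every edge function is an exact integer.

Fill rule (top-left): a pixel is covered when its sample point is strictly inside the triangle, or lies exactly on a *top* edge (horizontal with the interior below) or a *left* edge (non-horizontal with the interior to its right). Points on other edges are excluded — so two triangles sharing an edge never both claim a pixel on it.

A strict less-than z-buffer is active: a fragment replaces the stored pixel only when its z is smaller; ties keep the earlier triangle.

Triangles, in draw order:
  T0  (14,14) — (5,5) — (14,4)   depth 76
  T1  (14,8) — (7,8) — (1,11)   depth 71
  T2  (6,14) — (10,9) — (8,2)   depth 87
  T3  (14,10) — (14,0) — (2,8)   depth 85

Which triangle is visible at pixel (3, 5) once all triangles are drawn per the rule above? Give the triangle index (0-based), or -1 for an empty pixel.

T0:
  2·area = 90
  edge (14, 14)→(5, 5): d=(-9,-9) top-left  bias=+0
  edge (5, 5)→(14, 4): d=(9,-1) top-left  bias=+0
  edge (14, 4)→(14, 14): d=(0,10) right/bottom  bias=-1
    (0,0)@(1, 1): e=[0,-40,130] → ·  [on edge]
    (1,1)@(3, 3): e=[0,-20,110] → ·  [on edge]
    (2,2)@(5, 5): e=[0,0,90] → █  [on edge]
    (3,2)@(7, 5): e=[18,2,70] → █
    (4,2)@(9, 5): e=[36,4,50] → █
    (5,2)@(11, 5): e=[54,6,30] → █
    (6,2)@(13, 5): e=[72,8,10] → █
    (7,2)@(15, 5): e=[90,10,-10] → ·
    (2,3)@(5, 7): e=[-18,18,90] → ·
    (3,3)@(7, 7): e=[0,20,70] → █  [on edge]
    (7,3)@(15, 7): e=[72,28,-10] → ·
    (3,4)@(7, 9): e=[-18,38,70] → ·
    (4,4)@(9, 9): e=[0,40,50] → █  [on edge]
    (5,5)@(11, 11): e=[0,60,30] → █  [on edge]
    (6,6)@(13, 13): e=[0,80,10] → █  [on edge]
  covered (15 px):
    · · · · · · · ·
    · · · · · · · ·
    · · █ █ █ █ █ ·
    · · · █ █ █ █ ·
    · · · · █ █ █ ·
    · · · · · █ █ ·
    · · · · · · █ ·
T1:
  2·area = 21  (B↔C swapped to make it positive)
  edge (14, 8)→(1, 11): d=(-13,3) right/bottom  bias=-1
  edge (1, 11)→(7, 8): d=(6,-3) top-left  bias=+0
  edge (7, 8)→(14, 8): d=(7,0) top-left  bias=+0
    (6,2)@(13, 5): e=[42,0,-21] → ·  [on edge]
    (4,3)@(9, 7): e=[28,0,-7] → ·  [on edge]
    (2,4)@(5, 9): e=[14,0,7] → █  [on edge]
    (3,4)@(7, 9): e=[8,6,7] → █
    (4,4)@(9, 9): e=[2,12,7] → █
    (5,4)@(11, 9): e=[-4,18,7] → ·
    (0,5)@(1, 11): e=[0,0,21] → ·  [on edge]
    (2,5)@(5, 11): e=[-12,12,21] → ·
    (3,5)@(7, 11): e=[-18,18,21] → ·
    (4,5)@(9, 11): e=[-24,24,21] → ·
  covered (3 px):
    · · · · · · · ·
    · · · · · · · ·
    · · · · · · · ·
    · · · · · · · ·
    · · █ █ █ · · ·
    · · · · · · · ·
    · · · · · · · ·
T2:
  2·area = 38  (B↔C swapped to make it positive)
  edge (6, 14)→(8, 2): d=(2,-12) top-left  bias=+0
  edge (8, 2)→(10, 9): d=(2,7) right/bottom  bias=-1
  edge (10, 9)→(6, 14): d=(-4,5) right/bottom  bias=-1
    (4,3)@(9, 7): e=[22,3,13] → █
    (5,3)@(11, 7): e=[46,-11,3] → ·
    (3,4)@(7, 9): e=[2,21,15] → █
    (5,4)@(11, 9): e=[50,-7,-5] → ·
    (3,5)@(7, 11): e=[6,25,7] → █
    (4,5)@(9, 11): e=[30,11,-3] → ·
    (3,6)@(7, 13): e=[10,29,-1] → ·
  covered (4 px):
    · · · · · · · ·
    · · · · · · · ·
    · · · · · · · ·
    · · · · █ · · ·
    · · · █ █ · · ·
    · · · █ · · · ·
    · · · · · · · ·
T3:
  2·area = 120  (B↔C swapped to make it positive)
  edge (14, 10)→(2, 8): d=(-12,-2) top-left  bias=+0
  edge (2, 8)→(14, 0): d=(12,-8) top-left  bias=+0
  edge (14, 0)→(14, 10): d=(0,10) right/bottom  bias=-1
    (6,0)@(13, 1): e=[106,4,10] → █
    (7,0)@(15, 1): e=[110,20,-10] → ·
    (5,1)@(11, 3): e=[78,12,30] → █
    (7,1)@(15, 3): e=[86,44,-10] → ·
    (3,2)@(7, 5): e=[46,4,70] → █
    (4,2)@(9, 5): e=[50,20,50] → █
    (7,2)@(15, 5): e=[62,68,-10] → ·
    (2,3)@(5, 7): e=[18,12,90] → █
    (7,3)@(15, 7): e=[38,92,-10] → ·
    (2,4)@(5, 9): e=[-6,36,90] → ·
    (3,4)@(7, 9): e=[-2,52,70] → ·
    (4,4)@(9, 9): e=[2,68,50] → █
  covered (15 px):
    · · · · · · █ ·
    · · · · · █ █ ·
    · · · █ █ █ █ ·
    · · █ █ █ █ █ ·
    · · · · █ █ █ ·
    · · · · · · · ·
    · · · · · · · ·

Z-buffer (winner per pixel, '.' = empty):
  . . . . . . 3 .
  . . . . . 3 3 .
  . . 0 0 0 0 0 .
  . . 3 0 0 0 0 .
  . . 1 1 1 0 0 .
  . . . 2 . 0 0 .
  . . . . . . 0 .

Answer: 2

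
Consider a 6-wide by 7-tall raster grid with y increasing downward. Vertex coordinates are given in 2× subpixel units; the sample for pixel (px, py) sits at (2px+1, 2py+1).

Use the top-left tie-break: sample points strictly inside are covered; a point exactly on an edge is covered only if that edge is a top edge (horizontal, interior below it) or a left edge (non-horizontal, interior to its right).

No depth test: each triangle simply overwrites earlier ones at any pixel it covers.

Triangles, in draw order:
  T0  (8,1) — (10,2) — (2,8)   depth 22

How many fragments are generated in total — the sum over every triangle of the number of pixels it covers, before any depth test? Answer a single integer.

T0:
  2·area = 20
  edge (8, 1)→(10, 2): d=(2,1) right/bottom  bias=-1
  edge (10, 2)→(2, 8): d=(-8,6) right/bottom  bias=-1
  edge (2, 8)→(8, 1): d=(6,-7) top-left  bias=+0
    (3,1)@(7, 3): e=[5,10,5] → #
    (4,1)@(9, 3): e=[3,-2,19] → ·
    (2,2)@(5, 5): e=[11,6,3] → #
    (3,2)@(7, 5): e=[9,-6,17] → ·
    (1,3)@(3, 7): e=[17,2,1] → #
    (2,3)@(5, 7): e=[15,-10,15] → ·
    (1,4)@(3, 9): e=[21,-14,13] → ·
  covered (3 px):
    · · · · · ·
    · · · # · ·
    · · # · · ·
    · # · · · ·
    · · · · · ·
    · · · · · ·
    · · · · · ·

Answer: 3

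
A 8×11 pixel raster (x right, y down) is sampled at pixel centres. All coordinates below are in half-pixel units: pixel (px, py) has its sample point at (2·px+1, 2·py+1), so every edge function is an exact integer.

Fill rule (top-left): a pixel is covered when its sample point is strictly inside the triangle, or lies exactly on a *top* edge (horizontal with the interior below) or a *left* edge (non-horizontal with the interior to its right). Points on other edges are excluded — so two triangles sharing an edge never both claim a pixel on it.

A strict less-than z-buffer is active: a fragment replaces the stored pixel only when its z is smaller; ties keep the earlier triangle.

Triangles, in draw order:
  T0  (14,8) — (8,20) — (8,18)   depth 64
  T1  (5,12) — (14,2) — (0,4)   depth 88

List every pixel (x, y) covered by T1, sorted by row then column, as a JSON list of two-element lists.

T0:
  2·area = 12
  edge (14, 8)→(8, 20): d=(-6,12) right/bottom  bias=-1
  edge (8, 20)→(8, 18): d=(0,-2) top-left  bias=+0
  edge (8, 18)→(14, 8): d=(6,-10) top-left  bias=+0
    (5,6)@(11, 13): e=[6,6,0] → █  [on edge]
    (6,6)@(13, 13): e=[-18,10,20] → ·
    (5,7)@(11, 15): e=[-6,6,12] → ·
    (4,8)@(9, 17): e=[6,2,4] → █
    (5,8)@(11, 17): e=[-18,6,24] → ·
    (4,9)@(9, 19): e=[-6,2,16] → ·
  covered (2 px):
    · · · · · · · ·
    · · · · · · · ·
    · · · · · · · ·
    · · · · · · · ·
    · · · · · · · ·
    · · · · · · · ·
    · · · · · █ · ·
    · · · · · · · ·
    · · · · █ · · ·
    · · · · · · · ·
    · · · · · · · ·
T1:
  2·area = 122  (B↔C swapped to make it positive)
  edge (5, 12)→(0, 4): d=(-5,-8) top-left  bias=+0
  edge (0, 4)→(14, 2): d=(14,-2) top-left  bias=+0
  edge (14, 2)→(5, 12): d=(-9,10) right/bottom  bias=-1
    (3,1)@(7, 3): e=[61,0,61] → █  [on edge]
    (4,1)@(9, 3): e=[77,4,41] → █
    (5,1)@(11, 3): e=[93,8,21] → █
    (6,1)@(13, 3): e=[109,12,1] → █
    (7,1)@(15, 3): e=[125,16,-19] → ·
    (0,2)@(1, 5): e=[3,16,103] → █
    (1,2)@(3, 5): e=[19,20,83] → █
    (2,2)@(5, 5): e=[35,24,63] → █
    (6,2)@(13, 5): e=[99,40,-17] → ·
    (0,3)@(1, 7): e=[-7,44,85] → ·
    (1,3)@(3, 7): e=[9,48,65] → █
    (5,3)@(11, 7): e=[73,64,-15] → ·
  covered (17 px):
    · · · · · · · ·
    · · · █ █ █ █ ·
    █ █ █ █ █ █ · ·
    · █ █ █ █ · · ·
    · · █ █ · · · ·
    · · █ · · · · ·
    · · · · · · · ·
    · · · · · · · ·
    · · · · · · · ·
    · · · · · · · ·
    · · · · · · · ·

Answer: [[3,1],[4,1],[5,1],[6,1],[0,2],[1,2],[2,2],[3,2],[4,2],[5,2],[1,3],[2,3],[3,3],[4,3],[2,4],[3,4],[2,5]]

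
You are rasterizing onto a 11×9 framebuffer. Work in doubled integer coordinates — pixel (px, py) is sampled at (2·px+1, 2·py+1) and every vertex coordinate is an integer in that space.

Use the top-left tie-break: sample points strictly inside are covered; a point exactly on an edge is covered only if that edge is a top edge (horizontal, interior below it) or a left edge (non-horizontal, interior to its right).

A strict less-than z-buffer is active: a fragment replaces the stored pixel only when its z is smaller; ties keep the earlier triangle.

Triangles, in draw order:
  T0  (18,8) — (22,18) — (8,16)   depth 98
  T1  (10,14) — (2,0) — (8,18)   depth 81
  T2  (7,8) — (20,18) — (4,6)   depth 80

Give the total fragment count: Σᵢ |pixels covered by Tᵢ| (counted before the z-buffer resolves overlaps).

T0:
  2·area = 132
  edge (18, 8)→(22, 18): d=(4,10) right/bottom  bias=-1
  edge (22, 18)→(8, 16): d=(-14,-2) top-left  bias=+0
  edge (8, 16)→(18, 8): d=(10,-8) top-left  bias=+0
    (8,4)@(17, 9): e=[14,116,2] → █
    (9,4)@(19, 9): e=[-6,120,18] → ·
    (7,5)@(15, 11): e=[42,84,6] → █
    (9,5)@(19, 11): e=[2,92,38] → █
    (10,5)@(21, 11): e=[-18,96,54] → ·
    (6,6)@(13, 13): e=[70,52,10] → █
    (10,6)@(21, 13): e=[-10,68,74] → ·
    (0,7)@(1, 15): e=[198,0,-66] → ·  [on edge]
    (5,7)@(11, 15): e=[98,20,14] → █
    (10,7)@(21, 15): e=[-2,40,94] → ·
    (5,8)@(11, 17): e=[106,-8,34] → ·
    (6,8)@(13, 17): e=[86,-4,50] → ·
    (7,8)@(15, 17): e=[66,0,66] → █  [on edge]
  covered (17 px):
    · · · · · · · · · · ·
    · · · · · · · · · · ·
    · · · · · · · · · · ·
    · · · · · · · · · · ·
    · · · · · · · · █ · ·
    · · · · · · · █ █ █ ·
    · · · · · · █ █ █ █ ·
    · · · · · █ █ █ █ █ ·
    · · · · · · · █ █ █ █
T1:
  2·area = 60  (B↔C swapped to make it positive)
  edge (10, 14)→(8, 18): d=(-2,4) right/bottom  bias=-1
  edge (8, 18)→(2, 0): d=(-6,-18) top-left  bias=+0
  edge (2, 0)→(10, 14): d=(8,14) right/bottom  bias=-1
    (1,1)@(3, 3): e=[50,0,10] → █  [on edge]
    (2,1)@(5, 3): e=[42,36,-18] → ·
    (1,2)@(3, 5): e=[46,-12,26] → ·
    (2,3)@(5, 7): e=[34,12,14] → █
    (3,3)@(7, 7): e=[26,48,-14] → ·
    (2,4)@(5, 9): e=[30,0,30] → █  [on edge]
    (3,4)@(7, 9): e=[22,36,2] → █
    (4,4)@(9, 9): e=[14,72,-26] → ·
    (2,5)@(5, 11): e=[26,-12,46] → ·
    (3,5)@(7, 11): e=[18,24,18] → █
    (4,5)@(9, 11): e=[10,60,-10] → ·
    (3,6)@(7, 13): e=[14,12,34] → █
    (3,7)@(7, 15): e=[10,0,50] → █  [on edge]
  covered (9 px):
    · · · · · · · · · · ·
    · █ · · · · · · · · ·
    · · · · · · · · · · ·
    · · █ · · · · · · · ·
    · · █ █ · · · · · · ·
    · · · █ · · · · · · ·
    · · · █ █ · · · · · ·
    · · · █ █ · · · · · ·
    · · · · · · · · · · ·
T2:
  2·area = 4
  edge (7, 8)→(20, 18): d=(13,10) right/bottom  bias=-1
  edge (20, 18)→(4, 6): d=(-16,-12) top-left  bias=+0
  edge (4, 6)→(7, 8): d=(3,2) right/bottom  bias=-1
  covered (0 px):
    · · · · · · · · · · ·
    · · · · · · · · · · ·
    · · · · · · · · · · ·
    · · · · · · · · · · ·
    · · · · · · · · · · ·
    · · · · · · · · · · ·
    · · · · · · · · · · ·
    · · · · · · · · · · ·
    · · · · · · · · · · ·

Result: 26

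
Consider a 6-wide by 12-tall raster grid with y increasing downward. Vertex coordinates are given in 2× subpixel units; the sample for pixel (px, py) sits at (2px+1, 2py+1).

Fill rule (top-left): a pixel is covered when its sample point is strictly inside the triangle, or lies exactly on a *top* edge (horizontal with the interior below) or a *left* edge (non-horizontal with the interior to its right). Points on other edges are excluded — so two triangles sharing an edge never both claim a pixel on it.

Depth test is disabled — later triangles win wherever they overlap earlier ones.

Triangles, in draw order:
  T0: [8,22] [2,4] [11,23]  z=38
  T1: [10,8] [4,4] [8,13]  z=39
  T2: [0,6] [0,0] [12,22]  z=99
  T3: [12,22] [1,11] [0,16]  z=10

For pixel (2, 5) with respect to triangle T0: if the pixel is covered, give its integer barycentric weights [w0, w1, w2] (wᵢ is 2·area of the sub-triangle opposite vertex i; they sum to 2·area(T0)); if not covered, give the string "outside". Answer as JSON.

T0:
  2·area = 48
  edge (8, 22)→(2, 4): d=(-6,-18) top-left  bias=+0
  edge (2, 4)→(11, 23): d=(9,19) right/bottom  bias=-1
  edge (11, 23)→(8, 22): d=(-3,-1) top-left  bias=+0
    (0,0)@(1, 1): e=[0,-8,56] → ·  [on edge]
    (1,3)@(3, 7): e=[0,8,40] → #  [on edge]
    (2,3)@(5, 7): e=[36,-30,42] → ·
    (1,4)@(3, 9): e=[-12,26,34] → ·
    (2,5)@(5, 11): e=[12,6,30] → #
    (3,5)@(7, 11): e=[48,-32,32] → ·
    (2,6)@(5, 13): e=[0,24,24] → #  [on edge]
    (3,6)@(7, 13): e=[36,-14,26] → ·
    (2,7)@(5, 15): e=[-12,42,18] → ·
    (3,7)@(7, 15): e=[24,4,20] → #
    (4,7)@(9, 15): e=[60,-34,22] → ·
    (3,8)@(7, 17): e=[12,22,14] → #
    (3,9)@(7, 19): e=[0,40,8] → #  [on edge]
    (2,10)@(5, 21): e=[-48,96,0] → ·  [on edge]
    (5,11)@(11, 23): e=[48,0,0] → ·  [on edge]
  covered (8 px):
    · · · · · ·
    · · · · · ·
    · · · · · ·
    · # · · · ·
    · · · · · ·
    · · # · · ·
    · · # · · ·
    · · · # · ·
    · · · # · ·
    · · · # # ·
    · · · · # ·
    · · · · · ·
T1:
  2·area = 38  (B↔C swapped to make it positive)
  edge (10, 8)→(8, 13): d=(-2,5) right/bottom  bias=-1
  edge (8, 13)→(4, 4): d=(-4,-9) top-left  bias=+0
  edge (4, 4)→(10, 8): d=(6,4) right/bottom  bias=-1
    (2,2)@(5, 5): e=[31,5,2] → #
    (3,2)@(7, 5): e=[21,23,-6] → ·
    (2,3)@(5, 7): e=[27,-3,14] → ·
    (3,3)@(7, 7): e=[17,15,6] → #
    (4,3)@(9, 7): e=[7,33,-2] → ·
    (3,4)@(7, 9): e=[13,7,18] → #
    (4,4)@(9, 9): e=[3,25,10] → #
    (5,4)@(11, 9): e=[-7,43,2] → ·
    (3,5)@(7, 11): e=[9,-1,30] → ·
    (4,5)@(9, 11): e=[-1,17,22] → ·
  covered (4 px):
    · · · · · ·
    · · · · · ·
    · · # · · ·
    · · · # · ·
    · · · # # ·
    · · · · · ·
    · · · · · ·
    · · · · · ·
    · · · · · ·
    · · · · · ·
    · · · · · ·
    · · · · · ·
T2:
  2·area = 72
  edge (0, 6)→(0, 0): d=(0,-6) top-left  bias=+0
  edge (0, 0)→(12, 22): d=(12,22) right/bottom  bias=-1
  edge (12, 22)→(0, 6): d=(-12,-16) top-left  bias=+0
    (0,1)@(1, 3): e=[6,14,52] → #
    (1,1)@(3, 3): e=[18,-30,84] → ·
    (0,2)@(1, 5): e=[6,38,28] → #
    (1,2)@(3, 5): e=[18,-6,60] → ·
    (0,3)@(1, 7): e=[6,62,4] → #
    (1,3)@(3, 7): e=[18,18,36] → #
    (2,3)@(5, 7): e=[30,-26,68] → ·
    (0,4)@(1, 9): e=[6,86,-20] → ·
    (1,4)@(3, 9): e=[18,42,12] → #
    (2,4)@(5, 9): e=[30,-2,44] → ·
    (1,5)@(3, 11): e=[18,66,-12] → ·
    (2,5)@(5, 11): e=[30,22,20] → #
  covered (9 px):
    · · · · · ·
    # · · · · ·
    # · · · · ·
    # # · · · ·
    · # · · · ·
    · · # · · ·
    · · · # · ·
    · · · # · ·
    · · · · # ·
    · · · · · ·
    · · · · · ·
    · · · · · ·
T3:
  2·area = 66  (B↔C swapped to make it positive)
  edge (12, 22)→(0, 16): d=(-12,-6) top-left  bias=+0
  edge (0, 16)→(1, 11): d=(1,-5) top-left  bias=+0
  edge (1, 11)→(12, 22): d=(11,11) right/bottom  bias=-1
    (1,0)@(3, 1): e=[198,0,-132] → ·  [on edge]
    (0,5)@(1, 11): e=[66,0,0] → ·  [on edge]
    (0,6)@(1, 13): e=[42,2,22] → #
    (1,6)@(3, 13): e=[54,12,0] → ·  [on edge]
    (0,7)@(1, 15): e=[18,4,44] → #
    (1,7)@(3, 15): e=[30,14,22] → #
    (2,7)@(5, 15): e=[42,24,0] → ·  [on edge]
    (0,8)@(1, 17): e=[-6,6,66] → ·
    (1,8)@(3, 17): e=[6,16,44] → #
    (2,8)@(5, 17): e=[18,26,22] → #
    (3,8)@(7, 17): e=[30,36,0] → ·  [on edge]
    (1,9)@(3, 19): e=[-18,18,66] → ·
    (4,9)@(9, 19): e=[18,48,0] → ·  [on edge]
    (5,10)@(11, 21): e=[6,60,0] → ·  [on edge]
  covered (6 px):
    · · · · · ·
    · · · · · ·
    · · · · · ·
    · · · · · ·
    · · · · · ·
    · · · · · ·
    # · · · · ·
    # # · · · ·
    · # # · · ·
    · · · # · ·
    · · · · · ·
    · · · · · ·

Answer: [6,30,12]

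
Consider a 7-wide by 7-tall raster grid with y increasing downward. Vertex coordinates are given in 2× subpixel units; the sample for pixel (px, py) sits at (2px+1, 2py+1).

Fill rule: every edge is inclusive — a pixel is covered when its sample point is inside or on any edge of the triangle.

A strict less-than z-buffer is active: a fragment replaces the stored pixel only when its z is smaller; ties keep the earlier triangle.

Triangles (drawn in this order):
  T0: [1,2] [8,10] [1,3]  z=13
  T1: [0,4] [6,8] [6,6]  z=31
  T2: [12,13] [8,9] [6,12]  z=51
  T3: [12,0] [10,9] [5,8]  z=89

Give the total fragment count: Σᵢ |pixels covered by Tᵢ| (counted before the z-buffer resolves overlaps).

T0:
  2·area = 7
  edge (1, 2)→(8, 10): d=(7,8) inclusive
  edge (8, 10)→(1, 3): d=(-7,-7) inclusive
  edge (1, 3)→(1, 2): d=(0,-1) inclusive
    (0,0)@(1, 1): e=[-7,14,0] → ·  [on edge]
    (0,1)@(1, 3): e=[7,0,0] → #  [on edge]
    (1,1)@(3, 3): e=[-9,14,2] → ·
    (0,2)@(1, 5): e=[21,-14,0] → ·  [on edge]
    (1,2)@(3, 5): e=[5,0,2] → #  [on edge]
    (2,2)@(5, 5): e=[-11,14,4] → ·
    (0,3)@(1, 7): e=[35,-28,0] → ·  [on edge]
    (1,3)@(3, 7): e=[19,-14,2] → ·
    (2,3)@(5, 7): e=[3,0,4] → #  [on edge]
    (3,3)@(7, 7): e=[-13,14,6] → ·
    (0,4)@(1, 9): e=[49,-42,0] → ·  [on edge]
    (2,4)@(5, 9): e=[17,-14,4] → ·
    (3,4)@(7, 9): e=[1,0,6] → #  [on edge]
    (0,5)@(1, 11): e=[63,-56,0] → ·  [on edge]
    (4,5)@(9, 11): e=[-1,0,8] → ·  [on edge]
    (0,6)@(1, 13): e=[77,-70,0] → ·  [on edge]
    (5,6)@(11, 13): e=[-3,0,10] → ·  [on edge]
  covered (4 px):
    · · · · · · ·
    # · · · · · ·
    · # · · · · ·
    · · # · · · ·
    · · · # · · ·
    · · · · · · ·
    · · · · · · ·
T1:
  2·area = 12  (B↔C swapped to make it positive)
  edge (0, 4)→(6, 6): d=(6,2) inclusive
  edge (6, 6)→(6, 8): d=(0,2) inclusive
  edge (6, 8)→(0, 4): d=(-6,-4) inclusive
    (1,2)@(3, 5): e=[0,6,6] → #  [on edge]
    (2,2)@(5, 5): e=[-4,2,14] → ·
    (1,3)@(3, 7): e=[12,6,-6] → ·
    (2,3)@(5, 7): e=[8,2,2] → #
    (3,3)@(7, 7): e=[4,-2,10] → ·
    (4,3)@(9, 7): e=[0,-6,18] → ·  [on edge]
    (2,4)@(5, 9): e=[20,2,-10] → ·
  covered (2 px):
    · · · · · · ·
    · · · · · · ·
    · # · · · · ·
    · · # · · · ·
    · · · · · · ·
    · · · · · · ·
    · · · · · · ·
T2:
  2·area = 20  (B↔C swapped to make it positive)
  edge (12, 13)→(6, 12): d=(-6,-1) inclusive
  edge (6, 12)→(8, 9): d=(2,-3) inclusive
  edge (8, 9)→(12, 13): d=(4,4) inclusive
    (3,5)@(7, 11): e=[7,1,12] → #
    (4,5)@(9, 11): e=[9,7,4] → #
    (5,5)@(11, 11): e=[11,13,-4] → ·
    (3,6)@(7, 13): e=[-5,5,20] → ·
    (4,6)@(9, 13): e=[-3,11,12] → ·
  covered (2 px):
    · · · · · · ·
    · · · · · · ·
    · · · · · · ·
    · · · · · · ·
    · · · · · · ·
    · · · # # · ·
    · · · · · · ·
T3:
  2·area = 47
  edge (12, 0)→(10, 9): d=(-2,9) inclusive
  edge (10, 9)→(5, 8): d=(-5,-1) inclusive
  edge (5, 8)→(12, 0): d=(7,-8) inclusive
    (5,1)@(11, 3): e=[3,31,13] → #
    (6,1)@(13, 3): e=[-15,33,29] → ·
    (4,2)@(9, 5): e=[17,19,11] → #
    (5,2)@(11, 5): e=[-1,21,27] → ·
    (3,3)@(7, 7): e=[31,7,9] → #
    (5,3)@(11, 7): e=[-5,11,41] → ·
    (3,4)@(7, 9): e=[27,-3,23] → ·
    (4,4)@(9, 9): e=[9,-1,39] → ·
  covered (4 px):
    · · · · · · ·
    · · · · · # ·
    · · · · # · ·
    · · · # # · ·
    · · · · · · ·
    · · · · · · ·
    · · · · · · ·

Final: 12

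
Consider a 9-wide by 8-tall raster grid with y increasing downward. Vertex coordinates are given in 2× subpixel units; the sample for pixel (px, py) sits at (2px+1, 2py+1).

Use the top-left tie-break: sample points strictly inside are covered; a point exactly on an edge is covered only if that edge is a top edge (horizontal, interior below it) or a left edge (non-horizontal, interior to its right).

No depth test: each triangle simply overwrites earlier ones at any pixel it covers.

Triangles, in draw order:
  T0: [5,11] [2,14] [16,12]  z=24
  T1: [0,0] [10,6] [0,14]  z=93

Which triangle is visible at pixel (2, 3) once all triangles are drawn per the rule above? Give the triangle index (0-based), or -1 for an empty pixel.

T0:
  2·area = 36  (B↔C swapped to make it positive)
  edge (5, 11)→(16, 12): d=(11,1) right/bottom  bias=-1
  edge (16, 12)→(2, 14): d=(-14,2) right/bottom  bias=-1
  edge (2, 14)→(5, 11): d=(3,-3) top-left  bias=+0
    (7,0)@(15, 1): e=[-120,156,0] → ·  [on edge]
    (6,1)@(13, 3): e=[-96,132,0] → ·  [on edge]
    (5,2)@(11, 5): e=[-72,108,0] → ·  [on edge]
    (4,3)@(9, 7): e=[-48,84,0] → ·  [on edge]
    (3,4)@(7, 9): e=[-24,60,0] → ·  [on edge]
    (2,5)@(5, 11): e=[0,36,0] → ·  [on edge]
    (1,6)@(3, 13): e=[24,12,0] → █  [on edge]
    (2,6)@(5, 13): e=[22,8,6] → █
    (3,6)@(7, 13): e=[20,4,12] → █
    (4,6)@(9, 13): e=[18,0,18] → ·  [on edge]
    (0,7)@(1, 15): e=[48,-12,0] → ·  [on edge]
    (1,7)@(3, 15): e=[46,-16,6] → ·
  covered (3 px):
    · · · · · · · · ·
    · · · · · · · · ·
    · · · · · · · · ·
    · · · · · · · · ·
    · · · · · · · · ·
    · · · · · · · · ·
    · █ █ █ · · · · ·
    · · · · · · · · ·
T1:
  2·area = 140
  edge (0, 0)→(10, 6): d=(10,6) right/bottom  bias=-1
  edge (10, 6)→(0, 14): d=(-10,8) right/bottom  bias=-1
  edge (0, 14)→(0, 0): d=(0,-14) top-left  bias=+0
    (0,0)@(1, 1): e=[4,122,14] → █
    (1,0)@(3, 1): e=[-8,106,42] → ·
    (0,1)@(1, 3): e=[24,102,14] → █
    (1,1)@(3, 3): e=[12,86,42] → █
    (2,1)@(5, 3): e=[0,70,70] → ·  [on edge]
    (0,2)@(1, 5): e=[44,82,14] → █
    (2,2)@(5, 5): e=[20,50,70] → █
    (3,2)@(7, 5): e=[8,34,98] → █
    (4,2)@(9, 5): e=[-4,18,126] → ·
    (0,3)@(1, 7): e=[64,62,14] → █
    (4,3)@(9, 7): e=[16,-2,126] → ·
    (0,4)@(1, 9): e=[84,42,14] → █
    (7,4)@(15, 9): e=[0,-70,210] → ·  [on edge]
  covered (17 px):
    █ · · · · · · · ·
    █ █ · · · · · · ·
    █ █ █ █ · · · · ·
    █ █ █ █ · · · · ·
    █ █ █ · · · · · ·
    █ █ · · · · · · ·
    █ · · · · · · · ·
    · · · · · · · · ·

Z-buffer (winner per pixel, '.' = empty):
  1 . . . . . . . .
  1 1 . . . . . . .
  1 1 1 1 . . . . .
  1 1 1 1 . . . . .
  1 1 1 . . . . . .
  1 1 . . . . . . .
  1 0 0 0 . . . . .
  . . . . . . . . .

Final: 1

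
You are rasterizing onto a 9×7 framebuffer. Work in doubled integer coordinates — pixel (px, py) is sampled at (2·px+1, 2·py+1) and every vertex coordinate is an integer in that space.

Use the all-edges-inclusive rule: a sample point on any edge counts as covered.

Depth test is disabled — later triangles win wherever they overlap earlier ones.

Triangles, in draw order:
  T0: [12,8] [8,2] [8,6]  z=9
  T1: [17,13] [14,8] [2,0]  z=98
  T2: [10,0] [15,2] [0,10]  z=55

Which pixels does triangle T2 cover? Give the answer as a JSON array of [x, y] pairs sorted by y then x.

T0:
  2·area = 16  (B↔C swapped to make it positive)
  edge (12, 8)→(8, 6): d=(-4,-2) inclusive
  edge (8, 6)→(8, 2): d=(0,-4) inclusive
  edge (8, 2)→(12, 8): d=(4,6) inclusive
    (4,2)@(9, 5): e=[6,4,6] → #
    (5,2)@(11, 5): e=[10,12,-6] → ·
    (4,3)@(9, 7): e=[-2,4,14] → ·
    (5,3)@(11, 7): e=[2,12,2] → #
    (6,3)@(13, 7): e=[6,20,-10] → ·
    (5,4)@(11, 9): e=[-6,12,10] → ·
  covered (2 px):
    · · · · · · · · ·
    · · · · · · · · ·
    · · · · # · · · ·
    · · · · · # · · ·
    · · · · · · · · ·
    · · · · · · · · ·
    · · · · · · · · ·
T1:
  2·area = 36  (B↔C swapped to make it positive)
  edge (17, 13)→(2, 0): d=(-15,-13) inclusive
  edge (2, 0)→(14, 8): d=(12,8) inclusive
  edge (14, 8)→(17, 13): d=(3,5) inclusive
    (5,1)@(11, 3): e=[72,-36,0] → ·  [on edge]
    (4,2)@(9, 5): e=[16,4,16] → #
    (5,2)@(11, 5): e=[42,-12,6] → ·
    (4,3)@(9, 7): e=[-14,28,22] → ·
    (5,3)@(11, 7): e=[12,12,12] → #
    (6,3)@(13, 7): e=[38,-4,2] → ·
    (5,4)@(11, 9): e=[-18,36,18] → ·
    (6,4)@(13, 9): e=[8,20,8] → #
    (7,4)@(15, 9): e=[34,4,-2] → ·
    (6,5)@(13, 11): e=[-22,44,14] → ·
    (7,5)@(15, 11): e=[4,28,4] → #
    (8,5)@(17, 11): e=[30,12,-6] → ·
    (8,6)@(17, 13): e=[0,36,0] → #  [on edge]
  covered (5 px):
    · · · · · · · · ·
    · · · · · · · · ·
    · · · · # · · · ·
    · · · · · # · · ·
    · · · · · · # · ·
    · · · · · · · # ·
    · · · · · · · · #
T2:
  2·area = 70
  edge (10, 0)→(15, 2): d=(5,2) inclusive
  edge (15, 2)→(0, 10): d=(-15,8) inclusive
  edge (0, 10)→(10, 0): d=(10,-10) inclusive
    (4,0)@(9, 1): e=[7,63,0] → #  [on edge]
    (5,0)@(11, 1): e=[3,47,20] → #
    (6,0)@(13, 1): e=[-1,31,40] → ·
    (3,1)@(7, 3): e=[21,49,0] → #  [on edge]
    (6,1)@(13, 3): e=[9,1,60] → #
    (7,1)@(15, 3): e=[5,-15,80] → ·
    (2,2)@(5, 5): e=[35,35,0] → #  [on edge]
    (5,2)@(11, 5): e=[23,-13,60] → ·
    (6,2)@(13, 5): e=[19,-29,80] → ·
    (1,3)@(3, 7): e=[49,21,0] → #  [on edge]
    (3,3)@(7, 7): e=[41,-11,40] → ·
    (4,3)@(9, 7): e=[37,-27,60] → ·
    (0,4)@(1, 9): e=[63,7,0] → #  [on edge]
  covered (12 px):
    · · · · # # · · ·
    · · · # # # # · ·
    · · # # # · · · ·
    · # # · · · · · ·
    # · · · · · · · ·
    · · · · · · · · ·
    · · · · · · · · ·

Answer: [[4,0],[5,0],[3,1],[4,1],[5,1],[6,1],[2,2],[3,2],[4,2],[1,3],[2,3],[0,4]]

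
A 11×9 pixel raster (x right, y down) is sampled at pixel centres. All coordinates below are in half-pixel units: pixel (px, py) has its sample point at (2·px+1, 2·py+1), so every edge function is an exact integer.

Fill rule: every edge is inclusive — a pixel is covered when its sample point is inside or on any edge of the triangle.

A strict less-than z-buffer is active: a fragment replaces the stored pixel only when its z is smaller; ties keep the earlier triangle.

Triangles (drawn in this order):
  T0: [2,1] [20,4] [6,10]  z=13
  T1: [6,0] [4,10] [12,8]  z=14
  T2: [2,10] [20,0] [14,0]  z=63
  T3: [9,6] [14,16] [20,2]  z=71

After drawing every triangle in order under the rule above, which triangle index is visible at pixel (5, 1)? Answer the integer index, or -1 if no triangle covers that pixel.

T0:
  2·area = 150
  edge (2, 1)→(20, 4): d=(18,3) inclusive
  edge (20, 4)→(6, 10): d=(-14,6) inclusive
  edge (6, 10)→(2, 1): d=(-4,-9) inclusive
    (1,1)@(3, 3): e=[33,116,1] → #
    (2,1)@(5, 3): e=[27,104,19] → #
    (3,1)@(7, 3): e=[21,92,37] → #
    (4,1)@(9, 3): e=[15,80,55] → #
    (5,1)@(11, 3): e=[9,68,73] → #
    (6,1)@(13, 3): e=[3,56,91] → #
    (7,1)@(15, 3): e=[-3,44,109] → ·
    (1,2)@(3, 5): e=[69,88,-7] → ·
    (2,2)@(5, 5): e=[63,76,11] → #
    (7,2)@(15, 5): e=[33,16,101] → #
    (8,2)@(17, 5): e=[27,4,119] → #
    (9,2)@(19, 5): e=[21,-8,137] → ·
    (6,3)@(13, 7): e=[75,0,75] → #  [on edge]
  covered (19 px):
    · · · · · · · · · · ·
    · # # # # # # · · · ·
    · · # # # # # # # · ·
    · · # # # # # · · · ·
    · · · # · · · · · · ·
    · · · · · · · · · · ·
    · · · · · · · · · · ·
    · · · · · · · · · · ·
    · · · · · · · · · · ·
T1:
  2·area = 76  (B↔C swapped to make it positive)
  edge (6, 0)→(12, 8): d=(6,8) inclusive
  edge (12, 8)→(4, 10): d=(-8,2) inclusive
  edge (4, 10)→(6, 0): d=(2,-10) inclusive
    (3,1)@(7, 3): e=[10,50,16] → #
    (4,1)@(9, 3): e=[-6,46,36] → ·
    (2,2)@(5, 5): e=[38,38,0] → #  [on edge]
    (4,2)@(9, 5): e=[6,30,40] → #
    (5,2)@(11, 5): e=[-10,26,60] → ·
    (2,3)@(5, 7): e=[50,22,4] → #
    (5,3)@(11, 7): e=[2,10,64] → #
    (6,3)@(13, 7): e=[-14,6,84] → ·
    (2,4)@(5, 9): e=[62,6,8] → #
    (4,4)@(9, 9): e=[30,-2,48] → ·
    (5,4)@(11, 9): e=[14,-6,68] → ·
    (2,5)@(5, 11): e=[74,-10,12] → ·
    (1,7)@(3, 15): e=[114,-38,0] → ·  [on edge]
  covered (10 px):
    · · · · · · · · · · ·
    · · · # · · · · · · ·
    · · # # # · · · · · ·
    · · # # # # · · · · ·
    · · # # · · · · · · ·
    · · · · · · · · · · ·
    · · · · · · · · · · ·
    · · · · · · · · · · ·
    · · · · · · · · · · ·
T2:
  2·area = 60  (B↔C swapped to make it positive)
  edge (2, 10)→(14, 0): d=(12,-10) inclusive
  edge (14, 0)→(20, 0): d=(6,0) inclusive
  edge (20, 0)→(2, 10): d=(-18,10) inclusive
    (6,0)@(13, 1): e=[2,6,52] → #
    (7,0)@(15, 1): e=[22,6,32] → #
    (8,0)@(17, 1): e=[42,6,12] → #
    (9,0)@(19, 1): e=[62,6,-8] → ·
    (5,1)@(11, 3): e=[6,18,36] → #
    (7,1)@(15, 3): e=[46,18,-4] → ·
    (8,1)@(17, 3): e=[66,18,-24] → ·
    (4,2)@(9, 5): e=[10,30,20] → #
    (5,2)@(11, 5): e=[30,30,0] → #  [on edge]
    (6,2)@(13, 5): e=[50,30,-20] → ·
    (3,3)@(7, 7): e=[14,42,4] → #
    (4,3)@(9, 7): e=[34,42,-16] → ·
  covered (8 px):
    · · · · · · # # # · ·
    · · · · · # # · · · ·
    · · · · # # · · · · ·
    · · · # · · · · · · ·
    · · · · · · · · · · ·
    · · · · · · · · · · ·
    · · · · · · · · · · ·
    · · · · · · · · · · ·
    · · · · · · · · · · ·
T3:
  2·area = 130  (B↔C swapped to make it positive)
  edge (9, 6)→(20, 2): d=(11,-4) inclusive
  edge (20, 2)→(14, 16): d=(-6,14) inclusive
  edge (14, 16)→(9, 6): d=(-5,-10) inclusive
    (9,1)@(19, 3): e=[7,8,115] → #
    (10,1)@(21, 3): e=[15,-20,135] → ·
    (6,2)@(13, 5): e=[5,80,45] → #
    (7,2)@(15, 5): e=[13,52,65] → #
    (8,2)@(17, 5): e=[21,24,85] → #
    (9,2)@(19, 5): e=[29,-4,105] → ·
    (5,3)@(11, 7): e=[19,96,15] → #
    (9,3)@(19, 7): e=[51,-16,95] → ·
    (5,4)@(11, 9): e=[41,84,5] → #
    (8,4)@(17, 9): e=[65,0,65] → #  [on edge]
    (9,4)@(19, 9): e=[73,-28,85] → ·
    (5,5)@(11, 11): e=[63,72,-5] → ·
  covered (16 px):
    · · · · · · · · · · ·
    · · · · · · · · · # ·
    · · · · · · # # # · ·
    · · · · · # # # # · ·
    · · · · · # # # # · ·
    · · · · · · # # · · ·
    · · · · · · # # · · ·
    · · · · · · · · · · ·
    · · · · · · · · · · ·

Z-buffer (winner per pixel, '.' = empty):
  . . . . . . 2 2 2 . .
  . 0 0 0 0 0 0 . . 3 .
  . . 0 0 0 0 0 0 0 . .
  . . 0 0 0 0 0 3 3 . .
  . . 1 0 . 3 3 3 3 . .
  . . . . . . 3 3 . . .
  . . . . . . 3 3 . . .
  . . . . . . . . . . .
  . . . . . . . . . . .

Answer: 0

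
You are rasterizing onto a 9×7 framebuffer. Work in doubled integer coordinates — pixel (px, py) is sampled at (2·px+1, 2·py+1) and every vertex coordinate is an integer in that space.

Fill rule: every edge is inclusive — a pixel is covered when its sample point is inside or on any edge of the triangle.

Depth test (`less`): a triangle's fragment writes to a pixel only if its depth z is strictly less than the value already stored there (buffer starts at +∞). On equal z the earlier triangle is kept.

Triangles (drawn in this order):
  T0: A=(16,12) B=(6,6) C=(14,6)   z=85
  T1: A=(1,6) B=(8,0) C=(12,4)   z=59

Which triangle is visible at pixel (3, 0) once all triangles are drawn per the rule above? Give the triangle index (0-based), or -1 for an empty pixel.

T0:
  2·area = 48
  edge (16, 12)→(6, 6): d=(-10,-6) inclusive
  edge (6, 6)→(14, 6): d=(8,0) inclusive
  edge (14, 6)→(16, 12): d=(2,6) inclusive
    (0,1)@(1, 3): e=[0,-24,72] → ·  [on edge]
    (6,1)@(13, 3): e=[72,-24,0] → ·  [on edge]
    (4,3)@(9, 7): e=[8,8,32] → █
    (5,3)@(11, 7): e=[20,8,20] → █
    (6,3)@(13, 7): e=[32,8,8] → █
    (7,3)@(15, 7): e=[44,8,-4] → ·
    (4,4)@(9, 9): e=[-12,24,36] → ·
    (5,4)@(11, 9): e=[0,24,24] → █  [on edge]
    (7,4)@(15, 9): e=[24,24,0] → █  [on edge]
    (8,4)@(17, 9): e=[36,24,-12] → ·
    (5,5)@(11, 11): e=[-20,40,28] → ·
    (6,5)@(13, 11): e=[-8,40,16] → ·
  covered (7 px):
    · · · · · · · · ·
    · · · · · · · · ·
    · · · · · · · · ·
    · · · · █ █ █ · ·
    · · · · · █ █ █ ·
    · · · · · · · █ ·
    · · · · · · · · ·
T1:
  2·area = 52
  edge (1, 6)→(8, 0): d=(7,-6) inclusive
  edge (8, 0)→(12, 4): d=(4,4) inclusive
  edge (12, 4)→(1, 6): d=(-11,2) inclusive
    (3,0)@(7, 1): e=[1,8,43] → █
    (4,0)@(9, 1): e=[13,0,39] → █  [on edge]
    (5,0)@(11, 1): e=[25,-8,35] → ·
    (2,1)@(5, 3): e=[3,24,25] → █
    (5,1)@(11, 3): e=[39,0,13] → █  [on edge]
    (6,1)@(13, 3): e=[51,-8,9] → ·
    (1,2)@(3, 5): e=[5,40,7] → █
    (3,2)@(7, 5): e=[29,24,-1] → ·
    (4,2)@(9, 5): e=[41,16,-5] → ·
    (5,2)@(11, 5): e=[53,8,-9] → ·
    (6,2)@(13, 5): e=[65,0,-13] → ·  [on edge]
    (1,3)@(3, 7): e=[19,48,-15] → ·
    (7,3)@(15, 7): e=[91,0,-39] → ·  [on edge]
    (8,4)@(17, 9): e=[117,0,-65] → ·  [on edge]
  covered (8 px):
    · · · █ █ · · · ·
    · · █ █ █ █ · · ·
    · █ █ · · · · · ·
    · · · · · · · · ·
    · · · · · · · · ·
    · · · · · · · · ·
    · · · · · · · · ·

Z-buffer (winner per pixel, '.' = empty):
  . . . 1 1 . . . .
  . . 1 1 1 1 . . .
  . 1 1 . . . . . .
  . . . . 0 0 0 . .
  . . . . . 0 0 0 .
  . . . . . . . 0 .
  . . . . . . . . .

Final: 1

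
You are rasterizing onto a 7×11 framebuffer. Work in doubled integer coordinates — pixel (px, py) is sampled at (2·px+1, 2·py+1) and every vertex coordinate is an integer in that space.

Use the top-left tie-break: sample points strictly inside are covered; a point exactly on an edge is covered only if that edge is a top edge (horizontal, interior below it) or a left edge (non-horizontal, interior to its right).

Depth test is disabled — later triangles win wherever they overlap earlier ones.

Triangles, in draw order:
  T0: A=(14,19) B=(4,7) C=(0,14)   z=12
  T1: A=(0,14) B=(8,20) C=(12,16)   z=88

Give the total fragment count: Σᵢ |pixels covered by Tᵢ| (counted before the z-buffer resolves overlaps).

T0:
  2·area = 118  (B↔C swapped to make it positive)
  edge (14, 19)→(0, 14): d=(-14,-5) top-left  bias=+0
  edge (0, 14)→(4, 7): d=(4,-7) top-left  bias=+0
  edge (4, 7)→(14, 19): d=(10,12) right/bottom  bias=-1
    (1,4)@(3, 9): e=[85,1,32] → X
    (2,4)@(5, 9): e=[95,15,8] → X
    (3,4)@(7, 9): e=[105,29,-16] → .
    (1,5)@(3, 11): e=[57,9,52] → X
    (3,5)@(7, 11): e=[77,37,4] → X
    (4,5)@(9, 11): e=[87,51,-20] → .
    (0,6)@(1, 13): e=[19,3,96] → X
    (4,6)@(9, 13): e=[59,59,0] → .  [on edge]
    (0,7)@(1, 15): e=[-9,11,116] → .
    (1,7)@(3, 15): e=[1,25,92] → X
    (4,7)@(9, 15): e=[31,67,20] → X
    (5,7)@(11, 15): e=[41,81,-4] → .
  covered (15 px):
    . . . . . . .
    . . . . . . .
    . . . . . . .
    . . . . . . .
    . X X . . . .
    . X X X . . .
    X X X X . . .
    . X X X X . .
    . . . . X X .
    . . . . . . .
    . . . . . . .
T1:
  2·area = 56  (B↔C swapped to make it positive)
  edge (0, 14)→(12, 16): d=(12,2) right/bottom  bias=-1
  edge (12, 16)→(8, 20): d=(-4,4) right/bottom  bias=-1
  edge (8, 20)→(0, 14): d=(-8,-6) top-left  bias=+0
    (1,7)@(3, 15): e=[6,40,10] → X
    (2,7)@(5, 15): e=[2,32,22] → X
    (3,7)@(7, 15): e=[-2,24,34] → .
    (6,7)@(13, 15): e=[-14,0,70] → .  [on edge]
    (1,8)@(3, 17): e=[30,32,-6] → .
    (2,8)@(5, 17): e=[26,24,6] → X
    (3,8)@(7, 17): e=[22,16,18] → X
    (4,8)@(9, 17): e=[18,8,30] → X
    (5,8)@(11, 17): e=[14,0,42] → .  [on edge]
    (2,9)@(5, 19): e=[50,16,-10] → .
    (3,9)@(7, 19): e=[46,8,2] → X
    (4,9)@(9, 19): e=[42,0,14] → .  [on edge]
    (3,10)@(7, 21): e=[70,0,-14] → .  [on edge]
  covered (6 px):
    . . . . . . .
    . . . . . . .
    . . . . . . .
    . . . . . . .
    . . . . . . .
    . . . . . . .
    . . . . . . .
    . X X . . . .
    . . X X X . .
    . . . X . . .
    . . . . . . .

Final: 21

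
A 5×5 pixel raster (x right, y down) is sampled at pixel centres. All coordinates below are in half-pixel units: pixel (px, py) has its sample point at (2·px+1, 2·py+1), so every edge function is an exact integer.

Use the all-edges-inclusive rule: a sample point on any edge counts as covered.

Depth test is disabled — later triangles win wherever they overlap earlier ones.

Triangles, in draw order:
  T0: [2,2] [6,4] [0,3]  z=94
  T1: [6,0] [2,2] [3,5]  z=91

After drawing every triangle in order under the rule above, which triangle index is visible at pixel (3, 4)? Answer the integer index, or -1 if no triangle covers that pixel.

T0:
  2·area = 8
  edge (2, 2)→(6, 4): d=(4,2) inclusive
  edge (6, 4)→(0, 3): d=(-6,-1) inclusive
  edge (0, 3)→(2, 2): d=(2,-1) inclusive
    (0,1)@(1, 3): e=[6,1,1] → #
    (1,1)@(3, 3): e=[2,3,3] → #
    (2,1)@(5, 3): e=[-2,5,5] → ·
    (0,2)@(1, 5): e=[14,-11,5] → ·
    (1,2)@(3, 5): e=[10,-9,7] → ·
  covered (2 px):
    · · · · ·
    # # · · ·
    · · · · ·
    · · · · ·
    · · · · ·
T1:
  2·area = 14  (B↔C swapped to make it positive)
  edge (6, 0)→(3, 5): d=(-3,5) inclusive
  edge (3, 5)→(2, 2): d=(-1,-3) inclusive
  edge (2, 2)→(6, 0): d=(4,-2) inclusive
    (2,0)@(5, 1): e=[2,10,2] → #
    (3,0)@(7, 1): e=[-8,16,6] → ·
    (1,1)@(3, 3): e=[6,2,6] → #
    (2,1)@(5, 3): e=[-4,8,10] → ·
    (1,2)@(3, 5): e=[0,0,14] → #  [on edge]
    (2,2)@(5, 5): e=[-10,6,18] → ·
    (1,3)@(3, 7): e=[-6,-2,22] → ·
  covered (3 px):
    · · # · ·
    · # · · ·
    · # · · ·
    · · · · ·
    · · · · ·

Z-buffer (winner per pixel, '.' = empty):
  . . 1 . .
  0 1 . . .
  . 1 . . .
  . . . . .
  . . . . .

Answer: -1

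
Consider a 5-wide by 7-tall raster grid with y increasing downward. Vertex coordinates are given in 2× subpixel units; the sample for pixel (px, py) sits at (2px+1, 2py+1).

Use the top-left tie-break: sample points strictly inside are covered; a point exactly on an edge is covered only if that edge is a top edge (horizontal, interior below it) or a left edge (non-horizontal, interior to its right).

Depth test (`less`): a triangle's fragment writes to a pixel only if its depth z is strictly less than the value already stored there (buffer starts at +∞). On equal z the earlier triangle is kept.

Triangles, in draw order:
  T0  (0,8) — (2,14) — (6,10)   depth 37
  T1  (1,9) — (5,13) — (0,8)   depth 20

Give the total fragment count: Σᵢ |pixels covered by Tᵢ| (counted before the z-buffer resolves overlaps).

T0:
  2·area = 32  (B↔C swapped to make it positive)
  edge (0, 8)→(6, 10): d=(6,2) right/bottom  bias=-1
  edge (6, 10)→(2, 14): d=(-4,4) right/bottom  bias=-1
  edge (2, 14)→(0, 8): d=(-2,-6) top-left  bias=+0
    (4,3)@(9, 7): e=[-24,0,56] → ·  [on edge]
    (0,4)@(1, 9): e=[4,24,4] → █
    (1,4)@(3, 9): e=[0,16,16] → ·  [on edge]
    (3,4)@(7, 9): e=[-8,0,40] → ·  [on edge]
    (0,5)@(1, 11): e=[16,16,0] → █  [on edge]
    (1,5)@(3, 11): e=[12,8,12] → █
    (2,5)@(5, 11): e=[8,0,24] → ·  [on edge]
    (4,5)@(9, 11): e=[0,-16,48] → ·  [on edge]
    (0,6)@(1, 13): e=[28,8,-4] → ·
    (1,6)@(3, 13): e=[24,0,8] → ·  [on edge]
  covered (3 px):
    · · · · ·
    · · · · ·
    · · · · ·
    · · · · ·
    █ · · · ·
    █ █ · · ·
    · · · · ·
T1:
  degenerate (2·area = 0) — covers nothing

Answer: 3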